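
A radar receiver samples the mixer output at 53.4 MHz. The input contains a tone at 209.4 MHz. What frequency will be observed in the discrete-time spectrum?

4.2 MHz

209.4 MHz mod fs = 49.2 MHz.
49.2 MHz > fs/2 = 26.7 MHz, folds to fs − 49.2 MHz = 4.2 MHz.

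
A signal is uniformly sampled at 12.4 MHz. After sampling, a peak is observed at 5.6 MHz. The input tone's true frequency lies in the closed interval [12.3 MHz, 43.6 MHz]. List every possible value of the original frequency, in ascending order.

18 MHz, 19.2 MHz, 30.4 MHz, 31.6 MHz, 42.8 MHz

Frequencies that alias to 5.6 MHz are k·fs ± 5.6 MHz for integer k ≥ 0.
k=0: 5.6 MHz.
k=1: 6.8 MHz, 18 MHz.
k=2: 19.2 MHz, 30.4 MHz.
k=3: 31.6 MHz, 42.8 MHz.
k=4: 44 MHz, 55.2 MHz.
Within [12.3 MHz, 43.6 MHz]: 18 MHz, 19.2 MHz, 30.4 MHz, 31.6 MHz, 42.8 MHz.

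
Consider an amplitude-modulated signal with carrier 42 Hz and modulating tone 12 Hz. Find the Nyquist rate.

108 Hz

AM sidebands sit at fc ± fm = 30 Hz and 54 Hz.
Highest-frequency component: 54 Hz.
Nyquist rate = 2 × 54 Hz = 108 Hz.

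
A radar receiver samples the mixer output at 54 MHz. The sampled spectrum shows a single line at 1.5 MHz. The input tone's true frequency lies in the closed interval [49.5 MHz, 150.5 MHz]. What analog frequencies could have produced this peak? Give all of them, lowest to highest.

52.5 MHz, 55.5 MHz, 106.5 MHz, 109.5 MHz

Frequencies that alias to 1.5 MHz are k·fs ± 1.5 MHz for integer k ≥ 0.
k=0: 1.5 MHz.
k=1: 52.5 MHz, 55.5 MHz.
k=2: 106.5 MHz, 109.5 MHz.
k=3: 160.5 MHz, 163.5 MHz.
Within [49.5 MHz, 150.5 MHz]: 52.5 MHz, 55.5 MHz, 106.5 MHz, 109.5 MHz.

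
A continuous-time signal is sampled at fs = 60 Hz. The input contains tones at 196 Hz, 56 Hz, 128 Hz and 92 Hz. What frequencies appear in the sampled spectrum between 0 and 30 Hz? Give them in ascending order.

4 Hz, 8 Hz, 16 Hz, 28 Hz

fs/2 = 30 Hz.
196 Hz mod fs = 16 Hz.
16 Hz ≤ fs/2 = 30 Hz, appears at 16 Hz.
56 Hz > fs/2 = 30 Hz, folds to fs − 56 Hz = 4 Hz.
128 Hz mod fs = 8 Hz.
8 Hz ≤ fs/2 = 30 Hz, appears at 8 Hz.
92 Hz mod fs = 32 Hz.
32 Hz > fs/2 = 30 Hz, folds to fs − 32 Hz = 28 Hz.
Distinct values: {4 Hz, 8 Hz, 16 Hz, 28 Hz}.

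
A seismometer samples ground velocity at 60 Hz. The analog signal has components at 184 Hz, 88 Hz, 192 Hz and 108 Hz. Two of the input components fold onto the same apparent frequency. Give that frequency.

12 Hz

fs/2 = 30 Hz.
184 Hz mod fs = 4 Hz.
4 Hz ≤ fs/2 = 30 Hz, appears at 4 Hz.
88 Hz mod fs = 28 Hz.
28 Hz ≤ fs/2 = 30 Hz, appears at 28 Hz.
192 Hz mod fs = 12 Hz.
12 Hz ≤ fs/2 = 30 Hz, appears at 12 Hz.
108 Hz mod fs = 48 Hz.
48 Hz > fs/2 = 30 Hz, folds to fs − 48 Hz = 12 Hz.
108 Hz and 192 Hz both map to 12 Hz.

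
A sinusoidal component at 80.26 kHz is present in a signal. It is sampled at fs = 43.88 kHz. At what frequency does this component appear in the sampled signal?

80.26 kHz mod fs = 36.38 kHz.
36.38 kHz > fs/2 = 21.94 kHz, folds to fs − 36.38 kHz = 7.5 kHz.

7.5 kHz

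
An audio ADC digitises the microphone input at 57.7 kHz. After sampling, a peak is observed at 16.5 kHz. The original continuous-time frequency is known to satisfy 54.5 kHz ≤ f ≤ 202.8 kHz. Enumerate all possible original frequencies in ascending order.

Frequencies that alias to 16.5 kHz are k·fs ± 16.5 kHz for integer k ≥ 0.
k=0: 16.5 kHz.
k=1: 41.2 kHz, 74.2 kHz.
k=2: 98.9 kHz, 131.9 kHz.
k=3: 156.6 kHz, 189.6 kHz.
k=4: 214.3 kHz, 247.3 kHz.
Within [54.5 kHz, 202.8 kHz]: 74.2 kHz, 98.9 kHz, 131.9 kHz, 156.6 kHz, 189.6 kHz.

74.2 kHz, 98.9 kHz, 131.9 kHz, 156.6 kHz, 189.6 kHz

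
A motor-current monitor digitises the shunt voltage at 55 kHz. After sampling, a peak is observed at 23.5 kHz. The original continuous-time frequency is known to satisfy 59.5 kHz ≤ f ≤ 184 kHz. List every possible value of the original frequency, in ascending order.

Frequencies that alias to 23.5 kHz are k·fs ± 23.5 kHz for integer k ≥ 0.
k=0: 23.5 kHz.
k=1: 31.5 kHz, 78.5 kHz.
k=2: 86.5 kHz, 133.5 kHz.
k=3: 141.5 kHz, 188.5 kHz.
k=4: 196.5 kHz, 243.5 kHz.
Within [59.5 kHz, 184 kHz]: 78.5 kHz, 86.5 kHz, 133.5 kHz, 141.5 kHz.

78.5 kHz, 86.5 kHz, 133.5 kHz, 141.5 kHz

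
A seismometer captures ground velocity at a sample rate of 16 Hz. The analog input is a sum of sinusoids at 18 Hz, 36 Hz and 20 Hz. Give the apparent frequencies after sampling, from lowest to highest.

2 Hz, 4 Hz

fs/2 = 8 Hz.
18 Hz mod fs = 2 Hz.
2 Hz ≤ fs/2 = 8 Hz, appears at 2 Hz.
36 Hz mod fs = 4 Hz.
4 Hz ≤ fs/2 = 8 Hz, appears at 4 Hz.
20 Hz mod fs = 4 Hz.
4 Hz ≤ fs/2 = 8 Hz, appears at 4 Hz.
Distinct values: {2 Hz, 4 Hz}.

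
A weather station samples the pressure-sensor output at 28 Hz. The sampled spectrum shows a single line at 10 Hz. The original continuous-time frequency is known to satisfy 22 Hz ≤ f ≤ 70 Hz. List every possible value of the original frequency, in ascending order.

Frequencies that alias to 10 Hz are k·fs ± 10 Hz for integer k ≥ 0.
k=0: 10 Hz.
k=1: 18 Hz, 38 Hz.
k=2: 46 Hz, 66 Hz.
k=3: 74 Hz, 94 Hz.
Within [22 Hz, 70 Hz]: 38 Hz, 46 Hz, 66 Hz.

38 Hz, 46 Hz, 66 Hz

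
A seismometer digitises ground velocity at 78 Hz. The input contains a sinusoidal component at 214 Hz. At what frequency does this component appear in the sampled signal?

214 Hz mod fs = 58 Hz.
58 Hz > fs/2 = 39 Hz, folds to fs − 58 Hz = 20 Hz.

20 Hz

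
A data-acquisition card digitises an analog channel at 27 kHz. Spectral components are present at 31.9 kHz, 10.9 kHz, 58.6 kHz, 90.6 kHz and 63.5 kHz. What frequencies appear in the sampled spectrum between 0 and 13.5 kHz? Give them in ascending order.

fs/2 = 13.5 kHz.
31.9 kHz mod fs = 4.9 kHz.
4.9 kHz ≤ fs/2 = 13.5 kHz, appears at 4.9 kHz.
10.9 kHz ≤ fs/2 = 13.5 kHz, passes unchanged.
58.6 kHz mod fs = 4.6 kHz.
4.6 kHz ≤ fs/2 = 13.5 kHz, appears at 4.6 kHz.
90.6 kHz mod fs = 9.6 kHz.
9.6 kHz ≤ fs/2 = 13.5 kHz, appears at 9.6 kHz.
63.5 kHz mod fs = 9.5 kHz.
9.5 kHz ≤ fs/2 = 13.5 kHz, appears at 9.5 kHz.
Distinct values: {4.6 kHz, 4.9 kHz, 9.5 kHz, 9.6 kHz, 10.9 kHz}.

4.6 kHz, 4.9 kHz, 9.5 kHz, 9.6 kHz, 10.9 kHz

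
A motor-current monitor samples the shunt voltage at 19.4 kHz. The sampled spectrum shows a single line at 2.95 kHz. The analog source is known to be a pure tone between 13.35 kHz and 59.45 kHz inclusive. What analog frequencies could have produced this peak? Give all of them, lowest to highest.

16.45 kHz, 22.35 kHz, 35.85 kHz, 41.75 kHz, 55.25 kHz

Frequencies that alias to 2.95 kHz are k·fs ± 2.95 kHz for integer k ≥ 0.
k=0: 2.95 kHz.
k=1: 16.45 kHz, 22.35 kHz.
k=2: 35.85 kHz, 41.75 kHz.
k=3: 55.25 kHz, 61.15 kHz.
k=4: 74.65 kHz, 80.55 kHz.
Within [13.35 kHz, 59.45 kHz]: 16.45 kHz, 22.35 kHz, 35.85 kHz, 41.75 kHz, 55.25 kHz.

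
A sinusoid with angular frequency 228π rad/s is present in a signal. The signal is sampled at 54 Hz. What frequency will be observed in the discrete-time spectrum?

ω = 228π rad/s → f = ω/(2π) = 114 Hz.
114 Hz mod fs = 6 Hz.
6 Hz ≤ fs/2 = 27 Hz, appears at 6 Hz.

6 Hz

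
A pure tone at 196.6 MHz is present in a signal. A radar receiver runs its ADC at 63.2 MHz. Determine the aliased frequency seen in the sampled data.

196.6 MHz mod fs = 7 MHz.
7 MHz ≤ fs/2 = 31.6 MHz, appears at 7 MHz.

7 MHz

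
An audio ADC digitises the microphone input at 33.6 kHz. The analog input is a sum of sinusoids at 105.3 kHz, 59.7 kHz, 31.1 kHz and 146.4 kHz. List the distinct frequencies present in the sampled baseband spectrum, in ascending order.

fs/2 = 16.8 kHz.
105.3 kHz mod fs = 4.5 kHz.
4.5 kHz ≤ fs/2 = 16.8 kHz, appears at 4.5 kHz.
59.7 kHz mod fs = 26.1 kHz.
26.1 kHz > fs/2 = 16.8 kHz, folds to fs − 26.1 kHz = 7.5 kHz.
31.1 kHz > fs/2 = 16.8 kHz, folds to fs − 31.1 kHz = 2.5 kHz.
146.4 kHz mod fs = 12 kHz.
12 kHz ≤ fs/2 = 16.8 kHz, appears at 12 kHz.
Distinct values: {2.5 kHz, 4.5 kHz, 7.5 kHz, 12 kHz}.

2.5 kHz, 4.5 kHz, 7.5 kHz, 12 kHz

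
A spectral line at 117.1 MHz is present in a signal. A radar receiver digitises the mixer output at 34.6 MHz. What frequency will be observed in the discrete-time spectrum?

13.3 MHz

117.1 MHz mod fs = 13.3 MHz.
13.3 MHz ≤ fs/2 = 17.3 MHz, appears at 13.3 MHz.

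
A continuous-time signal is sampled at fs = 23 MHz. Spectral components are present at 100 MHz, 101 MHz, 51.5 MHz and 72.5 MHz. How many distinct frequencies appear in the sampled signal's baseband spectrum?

fs/2 = 11.5 MHz.
100 MHz mod fs = 8 MHz.
8 MHz ≤ fs/2 = 11.5 MHz, appears at 8 MHz.
101 MHz mod fs = 9 MHz.
9 MHz ≤ fs/2 = 11.5 MHz, appears at 9 MHz.
51.5 MHz mod fs = 5.5 MHz.
5.5 MHz ≤ fs/2 = 11.5 MHz, appears at 5.5 MHz.
72.5 MHz mod fs = 3.5 MHz.
3.5 MHz ≤ fs/2 = 11.5 MHz, appears at 3.5 MHz.
Distinct values: {3.5 MHz, 5.5 MHz, 8 MHz, 9 MHz} → 4.

4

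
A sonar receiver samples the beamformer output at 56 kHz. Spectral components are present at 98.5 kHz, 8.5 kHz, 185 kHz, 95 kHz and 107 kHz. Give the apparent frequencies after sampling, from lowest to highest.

5 kHz, 8.5 kHz, 13.5 kHz, 17 kHz

fs/2 = 28 kHz.
98.5 kHz mod fs = 42.5 kHz.
42.5 kHz > fs/2 = 28 kHz, folds to fs − 42.5 kHz = 13.5 kHz.
8.5 kHz ≤ fs/2 = 28 kHz, passes unchanged.
185 kHz mod fs = 17 kHz.
17 kHz ≤ fs/2 = 28 kHz, appears at 17 kHz.
95 kHz mod fs = 39 kHz.
39 kHz > fs/2 = 28 kHz, folds to fs − 39 kHz = 17 kHz.
107 kHz mod fs = 51 kHz.
51 kHz > fs/2 = 28 kHz, folds to fs − 51 kHz = 5 kHz.
Distinct values: {5 kHz, 8.5 kHz, 13.5 kHz, 17 kHz}.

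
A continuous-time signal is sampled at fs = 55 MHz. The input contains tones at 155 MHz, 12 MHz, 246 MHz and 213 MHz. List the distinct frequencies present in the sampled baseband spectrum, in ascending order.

fs/2 = 27.5 MHz.
155 MHz mod fs = 45 MHz.
45 MHz > fs/2 = 27.5 MHz, folds to fs − 45 MHz = 10 MHz.
12 MHz ≤ fs/2 = 27.5 MHz, passes unchanged.
246 MHz mod fs = 26 MHz.
26 MHz ≤ fs/2 = 27.5 MHz, appears at 26 MHz.
213 MHz mod fs = 48 MHz.
48 MHz > fs/2 = 27.5 MHz, folds to fs − 48 MHz = 7 MHz.
Distinct values: {7 MHz, 10 MHz, 12 MHz, 26 MHz}.

7 MHz, 10 MHz, 12 MHz, 26 MHz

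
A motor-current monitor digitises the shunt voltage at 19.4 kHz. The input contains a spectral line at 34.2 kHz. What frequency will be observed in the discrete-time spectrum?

34.2 kHz mod fs = 14.8 kHz.
14.8 kHz > fs/2 = 9.7 kHz, folds to fs − 14.8 kHz = 4.6 kHz.

4.6 kHz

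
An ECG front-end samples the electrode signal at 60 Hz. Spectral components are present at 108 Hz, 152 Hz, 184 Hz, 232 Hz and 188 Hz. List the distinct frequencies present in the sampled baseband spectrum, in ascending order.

fs/2 = 30 Hz.
108 Hz mod fs = 48 Hz.
48 Hz > fs/2 = 30 Hz, folds to fs − 48 Hz = 12 Hz.
152 Hz mod fs = 32 Hz.
32 Hz > fs/2 = 30 Hz, folds to fs − 32 Hz = 28 Hz.
184 Hz mod fs = 4 Hz.
4 Hz ≤ fs/2 = 30 Hz, appears at 4 Hz.
232 Hz mod fs = 52 Hz.
52 Hz > fs/2 = 30 Hz, folds to fs − 52 Hz = 8 Hz.
188 Hz mod fs = 8 Hz.
8 Hz ≤ fs/2 = 30 Hz, appears at 8 Hz.
Distinct values: {4 Hz, 8 Hz, 12 Hz, 28 Hz}.

4 Hz, 8 Hz, 12 Hz, 28 Hz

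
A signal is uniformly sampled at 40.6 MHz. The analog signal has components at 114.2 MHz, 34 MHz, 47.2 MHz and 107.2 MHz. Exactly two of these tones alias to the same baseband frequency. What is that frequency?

6.6 MHz

fs/2 = 20.3 MHz.
114.2 MHz mod fs = 33 MHz.
33 MHz > fs/2 = 20.3 MHz, folds to fs − 33 MHz = 7.6 MHz.
34 MHz > fs/2 = 20.3 MHz, folds to fs − 34 MHz = 6.6 MHz.
47.2 MHz mod fs = 6.6 MHz.
6.6 MHz ≤ fs/2 = 20.3 MHz, appears at 6.6 MHz.
107.2 MHz mod fs = 26 MHz.
26 MHz > fs/2 = 20.3 MHz, folds to fs − 26 MHz = 14.6 MHz.
34 MHz and 47.2 MHz both map to 6.6 MHz.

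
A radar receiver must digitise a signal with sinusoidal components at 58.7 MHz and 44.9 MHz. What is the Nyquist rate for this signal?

117.4 MHz

Highest-frequency component: 58.7 MHz.
Nyquist rate = 2 × 58.7 MHz = 117.4 MHz.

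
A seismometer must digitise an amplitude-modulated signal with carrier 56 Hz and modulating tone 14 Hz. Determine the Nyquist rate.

AM sidebands sit at fc ± fm = 42 Hz and 70 Hz.
Highest-frequency component: 70 Hz.
Nyquist rate = 2 × 70 Hz = 140 Hz.

140 Hz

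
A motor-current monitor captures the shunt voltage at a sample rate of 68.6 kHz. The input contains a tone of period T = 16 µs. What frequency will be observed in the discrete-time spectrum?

T = 16 µs → f = 1/T = 62.5 kHz.
62.5 kHz > fs/2 = 34.3 kHz, folds to fs − 62.5 kHz = 6.1 kHz.

6.1 kHz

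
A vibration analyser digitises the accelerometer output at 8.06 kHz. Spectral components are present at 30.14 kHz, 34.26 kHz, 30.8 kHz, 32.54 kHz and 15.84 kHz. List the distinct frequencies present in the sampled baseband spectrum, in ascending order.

fs/2 = 4.03 kHz.
30.14 kHz mod fs = 5.96 kHz.
5.96 kHz > fs/2 = 4.03 kHz, folds to fs − 5.96 kHz = 2.1 kHz.
34.26 kHz mod fs = 2.02 kHz.
2.02 kHz ≤ fs/2 = 4.03 kHz, appears at 2.02 kHz.
30.8 kHz mod fs = 6.62 kHz.
6.62 kHz > fs/2 = 4.03 kHz, folds to fs − 6.62 kHz = 1.44 kHz.
32.54 kHz mod fs = 0.3 kHz.
0.3 kHz ≤ fs/2 = 4.03 kHz, appears at 0.3 kHz.
15.84 kHz mod fs = 7.78 kHz.
7.78 kHz > fs/2 = 4.03 kHz, folds to fs − 7.78 kHz = 0.28 kHz.
Distinct values: {0.28 kHz, 0.3 kHz, 1.44 kHz, 2.02 kHz, 2.1 kHz}.

0.28 kHz, 0.3 kHz, 1.44 kHz, 2.02 kHz, 2.1 kHz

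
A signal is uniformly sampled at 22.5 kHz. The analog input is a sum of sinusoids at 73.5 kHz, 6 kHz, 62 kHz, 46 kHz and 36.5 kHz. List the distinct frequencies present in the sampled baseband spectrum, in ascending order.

1 kHz, 5.5 kHz, 6 kHz, 8.5 kHz

fs/2 = 11.25 kHz.
73.5 kHz mod fs = 6 kHz.
6 kHz ≤ fs/2 = 11.25 kHz, appears at 6 kHz.
6 kHz ≤ fs/2 = 11.25 kHz, passes unchanged.
62 kHz mod fs = 17 kHz.
17 kHz > fs/2 = 11.25 kHz, folds to fs − 17 kHz = 5.5 kHz.
46 kHz mod fs = 1 kHz.
1 kHz ≤ fs/2 = 11.25 kHz, appears at 1 kHz.
36.5 kHz mod fs = 14 kHz.
14 kHz > fs/2 = 11.25 kHz, folds to fs − 14 kHz = 8.5 kHz.
Distinct values: {1 kHz, 5.5 kHz, 6 kHz, 8.5 kHz}.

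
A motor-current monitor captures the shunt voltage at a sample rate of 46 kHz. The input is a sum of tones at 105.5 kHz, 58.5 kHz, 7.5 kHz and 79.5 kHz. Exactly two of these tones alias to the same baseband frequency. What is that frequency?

fs/2 = 23 kHz.
105.5 kHz mod fs = 13.5 kHz.
13.5 kHz ≤ fs/2 = 23 kHz, appears at 13.5 kHz.
58.5 kHz mod fs = 12.5 kHz.
12.5 kHz ≤ fs/2 = 23 kHz, appears at 12.5 kHz.
7.5 kHz ≤ fs/2 = 23 kHz, passes unchanged.
79.5 kHz mod fs = 33.5 kHz.
33.5 kHz > fs/2 = 23 kHz, folds to fs − 33.5 kHz = 12.5 kHz.
58.5 kHz and 79.5 kHz both map to 12.5 kHz.

12.5 kHz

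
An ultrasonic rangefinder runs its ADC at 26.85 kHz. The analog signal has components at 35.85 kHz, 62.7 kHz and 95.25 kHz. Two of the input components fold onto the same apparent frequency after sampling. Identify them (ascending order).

35.85 kHz, 62.7 kHz

fs/2 = 13.425 kHz.
35.85 kHz mod fs = 9 kHz.
9 kHz ≤ fs/2 = 13.425 kHz, appears at 9 kHz.
62.7 kHz mod fs = 9 kHz.
9 kHz ≤ fs/2 = 13.425 kHz, appears at 9 kHz.
95.25 kHz mod fs = 14.7 kHz.
14.7 kHz > fs/2 = 13.425 kHz, folds to fs − 14.7 kHz = 12.15 kHz.
35.85 kHz and 62.7 kHz both map to 9 kHz.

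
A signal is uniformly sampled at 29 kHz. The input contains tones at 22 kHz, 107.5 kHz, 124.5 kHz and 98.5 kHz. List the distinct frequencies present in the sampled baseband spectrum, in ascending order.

fs/2 = 14.5 kHz.
22 kHz > fs/2 = 14.5 kHz, folds to fs − 22 kHz = 7 kHz.
107.5 kHz mod fs = 20.5 kHz.
20.5 kHz > fs/2 = 14.5 kHz, folds to fs − 20.5 kHz = 8.5 kHz.
124.5 kHz mod fs = 8.5 kHz.
8.5 kHz ≤ fs/2 = 14.5 kHz, appears at 8.5 kHz.
98.5 kHz mod fs = 11.5 kHz.
11.5 kHz ≤ fs/2 = 14.5 kHz, appears at 11.5 kHz.
Distinct values: {7 kHz, 8.5 kHz, 11.5 kHz}.

7 kHz, 8.5 kHz, 11.5 kHz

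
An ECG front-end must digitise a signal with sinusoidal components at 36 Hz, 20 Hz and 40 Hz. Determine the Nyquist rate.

80 Hz

Highest-frequency component: 40 Hz.
Nyquist rate = 2 × 40 Hz = 80 Hz.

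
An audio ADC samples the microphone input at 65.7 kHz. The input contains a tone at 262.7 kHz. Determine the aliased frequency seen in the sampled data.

0.1 kHz

262.7 kHz mod fs = 65.6 kHz.
65.6 kHz > fs/2 = 32.85 kHz, folds to fs − 65.6 kHz = 0.1 kHz.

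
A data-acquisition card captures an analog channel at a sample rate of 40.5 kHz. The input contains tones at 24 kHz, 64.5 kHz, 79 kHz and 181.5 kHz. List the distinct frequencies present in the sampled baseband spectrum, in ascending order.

fs/2 = 20.25 kHz.
24 kHz > fs/2 = 20.25 kHz, folds to fs − 24 kHz = 16.5 kHz.
64.5 kHz mod fs = 24 kHz.
24 kHz > fs/2 = 20.25 kHz, folds to fs − 24 kHz = 16.5 kHz.
79 kHz mod fs = 38.5 kHz.
38.5 kHz > fs/2 = 20.25 kHz, folds to fs − 38.5 kHz = 2 kHz.
181.5 kHz mod fs = 19.5 kHz.
19.5 kHz ≤ fs/2 = 20.25 kHz, appears at 19.5 kHz.
Distinct values: {2 kHz, 16.5 kHz, 19.5 kHz}.

2 kHz, 16.5 kHz, 19.5 kHz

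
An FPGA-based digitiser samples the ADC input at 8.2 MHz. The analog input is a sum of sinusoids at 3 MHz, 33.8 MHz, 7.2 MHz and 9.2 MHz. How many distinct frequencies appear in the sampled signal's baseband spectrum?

2

fs/2 = 4.1 MHz.
3 MHz ≤ fs/2 = 4.1 MHz, passes unchanged.
33.8 MHz mod fs = 1 MHz.
1 MHz ≤ fs/2 = 4.1 MHz, appears at 1 MHz.
7.2 MHz > fs/2 = 4.1 MHz, folds to fs − 7.2 MHz = 1 MHz.
9.2 MHz mod fs = 1 MHz.
1 MHz ≤ fs/2 = 4.1 MHz, appears at 1 MHz.
Distinct values: {1 MHz, 3 MHz} → 2.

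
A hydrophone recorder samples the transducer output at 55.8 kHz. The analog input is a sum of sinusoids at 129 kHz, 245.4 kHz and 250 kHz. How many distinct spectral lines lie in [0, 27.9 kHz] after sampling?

3

fs/2 = 27.9 kHz.
129 kHz mod fs = 17.4 kHz.
17.4 kHz ≤ fs/2 = 27.9 kHz, appears at 17.4 kHz.
245.4 kHz mod fs = 22.2 kHz.
22.2 kHz ≤ fs/2 = 27.9 kHz, appears at 22.2 kHz.
250 kHz mod fs = 26.8 kHz.
26.8 kHz ≤ fs/2 = 27.9 kHz, appears at 26.8 kHz.
Distinct values: {17.4 kHz, 22.2 kHz, 26.8 kHz} → 3.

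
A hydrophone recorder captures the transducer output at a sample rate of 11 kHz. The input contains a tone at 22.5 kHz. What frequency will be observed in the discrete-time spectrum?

0.5 kHz

22.5 kHz mod fs = 0.5 kHz.
0.5 kHz ≤ fs/2 = 5.5 kHz, appears at 0.5 kHz.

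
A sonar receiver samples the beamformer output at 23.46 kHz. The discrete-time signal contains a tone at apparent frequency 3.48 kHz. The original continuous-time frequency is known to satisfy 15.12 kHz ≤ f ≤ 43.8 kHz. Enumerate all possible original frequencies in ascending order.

Frequencies that alias to 3.48 kHz are k·fs ± 3.48 kHz for integer k ≥ 0.
k=0: 3.48 kHz.
k=1: 19.98 kHz, 26.94 kHz.
k=2: 43.44 kHz, 50.4 kHz.
k=3: 66.9 kHz, 73.86 kHz.
Within [15.12 kHz, 43.8 kHz]: 19.98 kHz, 26.94 kHz, 43.44 kHz.

19.98 kHz, 26.94 kHz, 43.44 kHz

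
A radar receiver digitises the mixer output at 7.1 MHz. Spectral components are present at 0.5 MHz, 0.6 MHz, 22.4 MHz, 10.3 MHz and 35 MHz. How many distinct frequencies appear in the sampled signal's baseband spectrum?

fs/2 = 3.55 MHz.
0.5 MHz ≤ fs/2 = 3.55 MHz, passes unchanged.
0.6 MHz ≤ fs/2 = 3.55 MHz, passes unchanged.
22.4 MHz mod fs = 1.1 MHz.
1.1 MHz ≤ fs/2 = 3.55 MHz, appears at 1.1 MHz.
10.3 MHz mod fs = 3.2 MHz.
3.2 MHz ≤ fs/2 = 3.55 MHz, appears at 3.2 MHz.
35 MHz mod fs = 6.6 MHz.
6.6 MHz > fs/2 = 3.55 MHz, folds to fs − 6.6 MHz = 0.5 MHz.
Distinct values: {0.5 MHz, 0.6 MHz, 1.1 MHz, 3.2 MHz} → 4.

4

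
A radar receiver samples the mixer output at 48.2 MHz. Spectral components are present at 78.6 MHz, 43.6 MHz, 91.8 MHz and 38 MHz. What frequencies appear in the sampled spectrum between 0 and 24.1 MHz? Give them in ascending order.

fs/2 = 24.1 MHz.
78.6 MHz mod fs = 30.4 MHz.
30.4 MHz > fs/2 = 24.1 MHz, folds to fs − 30.4 MHz = 17.8 MHz.
43.6 MHz > fs/2 = 24.1 MHz, folds to fs − 43.6 MHz = 4.6 MHz.
91.8 MHz mod fs = 43.6 MHz.
43.6 MHz > fs/2 = 24.1 MHz, folds to fs − 43.6 MHz = 4.6 MHz.
38 MHz > fs/2 = 24.1 MHz, folds to fs − 38 MHz = 10.2 MHz.
Distinct values: {4.6 MHz, 10.2 MHz, 17.8 MHz}.

4.6 MHz, 10.2 MHz, 17.8 MHz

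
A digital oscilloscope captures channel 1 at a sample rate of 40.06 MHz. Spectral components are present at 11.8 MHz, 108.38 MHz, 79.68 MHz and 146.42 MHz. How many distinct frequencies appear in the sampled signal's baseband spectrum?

3

fs/2 = 20.03 MHz.
11.8 MHz ≤ fs/2 = 20.03 MHz, passes unchanged.
108.38 MHz mod fs = 28.26 MHz.
28.26 MHz > fs/2 = 20.03 MHz, folds to fs − 28.26 MHz = 11.8 MHz.
79.68 MHz mod fs = 39.62 MHz.
39.62 MHz > fs/2 = 20.03 MHz, folds to fs − 39.62 MHz = 0.44 MHz.
146.42 MHz mod fs = 26.24 MHz.
26.24 MHz > fs/2 = 20.03 MHz, folds to fs − 26.24 MHz = 13.82 MHz.
Distinct values: {0.44 MHz, 11.8 MHz, 13.82 MHz} → 3.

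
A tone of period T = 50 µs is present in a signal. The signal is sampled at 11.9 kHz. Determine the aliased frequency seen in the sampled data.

T = 50 µs → f = 1/T = 20 kHz.
20 kHz mod fs = 8.1 kHz.
8.1 kHz > fs/2 = 5.95 kHz, folds to fs − 8.1 kHz = 3.8 kHz.

3.8 kHz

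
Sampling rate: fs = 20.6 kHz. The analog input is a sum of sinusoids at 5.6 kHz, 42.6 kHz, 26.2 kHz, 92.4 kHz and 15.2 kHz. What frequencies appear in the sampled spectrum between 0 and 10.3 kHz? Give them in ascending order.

fs/2 = 10.3 kHz.
5.6 kHz ≤ fs/2 = 10.3 kHz, passes unchanged.
42.6 kHz mod fs = 1.4 kHz.
1.4 kHz ≤ fs/2 = 10.3 kHz, appears at 1.4 kHz.
26.2 kHz mod fs = 5.6 kHz.
5.6 kHz ≤ fs/2 = 10.3 kHz, appears at 5.6 kHz.
92.4 kHz mod fs = 10 kHz.
10 kHz ≤ fs/2 = 10.3 kHz, appears at 10 kHz.
15.2 kHz > fs/2 = 10.3 kHz, folds to fs − 15.2 kHz = 5.4 kHz.
Distinct values: {1.4 kHz, 5.4 kHz, 5.6 kHz, 10 kHz}.

1.4 kHz, 5.4 kHz, 5.6 kHz, 10 kHz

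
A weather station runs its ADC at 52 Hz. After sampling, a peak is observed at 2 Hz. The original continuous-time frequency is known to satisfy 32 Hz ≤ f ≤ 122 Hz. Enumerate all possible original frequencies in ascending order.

50 Hz, 54 Hz, 102 Hz, 106 Hz

Frequencies that alias to 2 Hz are k·fs ± 2 Hz for integer k ≥ 0.
k=0: 2 Hz.
k=1: 50 Hz, 54 Hz.
k=2: 102 Hz, 106 Hz.
k=3: 154 Hz, 158 Hz.
Within [32 Hz, 122 Hz]: 50 Hz, 54 Hz, 102 Hz, 106 Hz.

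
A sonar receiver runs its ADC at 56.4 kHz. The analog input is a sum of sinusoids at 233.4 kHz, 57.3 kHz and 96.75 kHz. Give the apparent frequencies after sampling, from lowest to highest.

fs/2 = 28.2 kHz.
233.4 kHz mod fs = 7.8 kHz.
7.8 kHz ≤ fs/2 = 28.2 kHz, appears at 7.8 kHz.
57.3 kHz mod fs = 0.9 kHz.
0.9 kHz ≤ fs/2 = 28.2 kHz, appears at 0.9 kHz.
96.75 kHz mod fs = 40.35 kHz.
40.35 kHz > fs/2 = 28.2 kHz, folds to fs − 40.35 kHz = 16.05 kHz.
Distinct values: {0.9 kHz, 7.8 kHz, 16.05 kHz}.

0.9 kHz, 7.8 kHz, 16.05 kHz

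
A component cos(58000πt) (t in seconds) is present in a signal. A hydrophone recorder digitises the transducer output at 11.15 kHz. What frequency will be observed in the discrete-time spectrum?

4.45 kHz

ω = 58000π rad/s → f = ω/(2π) = 29000 Hz = 29 kHz.
29 kHz mod fs = 6.7 kHz.
6.7 kHz > fs/2 = 5.575 kHz, folds to fs − 6.7 kHz = 4.45 kHz.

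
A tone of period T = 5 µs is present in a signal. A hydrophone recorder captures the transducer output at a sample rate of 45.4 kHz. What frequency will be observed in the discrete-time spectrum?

18.4 kHz

T = 5 µs → f = 1/T = 200 kHz.
200 kHz mod fs = 18.4 kHz.
18.4 kHz ≤ fs/2 = 22.7 kHz, appears at 18.4 kHz.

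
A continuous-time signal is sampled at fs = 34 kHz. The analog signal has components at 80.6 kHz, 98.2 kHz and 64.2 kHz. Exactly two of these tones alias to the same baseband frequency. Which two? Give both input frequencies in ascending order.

fs/2 = 17 kHz.
80.6 kHz mod fs = 12.6 kHz.
12.6 kHz ≤ fs/2 = 17 kHz, appears at 12.6 kHz.
98.2 kHz mod fs = 30.2 kHz.
30.2 kHz > fs/2 = 17 kHz, folds to fs − 30.2 kHz = 3.8 kHz.
64.2 kHz mod fs = 30.2 kHz.
30.2 kHz > fs/2 = 17 kHz, folds to fs − 30.2 kHz = 3.8 kHz.
64.2 kHz and 98.2 kHz both map to 3.8 kHz.

64.2 kHz, 98.2 kHz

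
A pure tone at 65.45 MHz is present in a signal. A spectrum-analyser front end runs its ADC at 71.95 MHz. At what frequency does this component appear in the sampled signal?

6.5 MHz

65.45 MHz > fs/2 = 35.975 MHz, folds to fs − 65.45 MHz = 6.5 MHz.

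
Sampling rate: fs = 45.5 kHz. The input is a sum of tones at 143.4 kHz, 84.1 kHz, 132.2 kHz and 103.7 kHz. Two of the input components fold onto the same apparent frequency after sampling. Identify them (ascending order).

84.1 kHz, 143.4 kHz

fs/2 = 22.75 kHz.
143.4 kHz mod fs = 6.9 kHz.
6.9 kHz ≤ fs/2 = 22.75 kHz, appears at 6.9 kHz.
84.1 kHz mod fs = 38.6 kHz.
38.6 kHz > fs/2 = 22.75 kHz, folds to fs − 38.6 kHz = 6.9 kHz.
132.2 kHz mod fs = 41.2 kHz.
41.2 kHz > fs/2 = 22.75 kHz, folds to fs − 41.2 kHz = 4.3 kHz.
103.7 kHz mod fs = 12.7 kHz.
12.7 kHz ≤ fs/2 = 22.75 kHz, appears at 12.7 kHz.
84.1 kHz and 143.4 kHz both map to 6.9 kHz.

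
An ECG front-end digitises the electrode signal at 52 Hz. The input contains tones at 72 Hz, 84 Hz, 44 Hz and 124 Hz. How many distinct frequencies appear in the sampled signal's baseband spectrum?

fs/2 = 26 Hz.
72 Hz mod fs = 20 Hz.
20 Hz ≤ fs/2 = 26 Hz, appears at 20 Hz.
84 Hz mod fs = 32 Hz.
32 Hz > fs/2 = 26 Hz, folds to fs − 32 Hz = 20 Hz.
44 Hz > fs/2 = 26 Hz, folds to fs − 44 Hz = 8 Hz.
124 Hz mod fs = 20 Hz.
20 Hz ≤ fs/2 = 26 Hz, appears at 20 Hz.
Distinct values: {8 Hz, 20 Hz} → 2.

2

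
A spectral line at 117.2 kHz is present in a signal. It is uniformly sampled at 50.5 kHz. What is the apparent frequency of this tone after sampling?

16.2 kHz

117.2 kHz mod fs = 16.2 kHz.
16.2 kHz ≤ fs/2 = 25.25 kHz, appears at 16.2 kHz.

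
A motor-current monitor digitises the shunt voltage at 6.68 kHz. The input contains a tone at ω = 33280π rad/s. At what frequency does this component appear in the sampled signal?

3.28 kHz

ω = 33280π rad/s → f = ω/(2π) = 16640 Hz = 16.64 kHz.
16.64 kHz mod fs = 3.28 kHz.
3.28 kHz ≤ fs/2 = 3.34 kHz, appears at 3.28 kHz.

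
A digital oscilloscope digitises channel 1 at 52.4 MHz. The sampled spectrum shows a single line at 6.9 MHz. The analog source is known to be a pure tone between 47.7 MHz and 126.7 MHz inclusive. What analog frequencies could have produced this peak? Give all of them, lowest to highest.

Frequencies that alias to 6.9 MHz are k·fs ± 6.9 MHz for integer k ≥ 0.
k=0: 6.9 MHz.
k=1: 45.5 MHz, 59.3 MHz.
k=2: 97.9 MHz, 111.7 MHz.
k=3: 150.3 MHz, 164.1 MHz.
Within [47.7 MHz, 126.7 MHz]: 59.3 MHz, 97.9 MHz, 111.7 MHz.

59.3 MHz, 97.9 MHz, 111.7 MHz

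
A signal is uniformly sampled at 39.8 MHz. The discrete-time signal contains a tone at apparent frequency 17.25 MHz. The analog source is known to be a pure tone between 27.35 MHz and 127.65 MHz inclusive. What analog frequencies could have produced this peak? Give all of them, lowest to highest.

Frequencies that alias to 17.25 MHz are k·fs ± 17.25 MHz for integer k ≥ 0.
k=0: 17.25 MHz.
k=1: 22.55 MHz, 57.05 MHz.
k=2: 62.35 MHz, 96.85 MHz.
k=3: 102.15 MHz, 136.65 MHz.
k=4: 141.95 MHz, 176.45 MHz.
Within [27.35 MHz, 127.65 MHz]: 57.05 MHz, 62.35 MHz, 96.85 MHz, 102.15 MHz.

57.05 MHz, 62.35 MHz, 96.85 MHz, 102.15 MHz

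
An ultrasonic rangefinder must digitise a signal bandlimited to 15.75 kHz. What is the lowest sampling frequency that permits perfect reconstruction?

31.5 kHz

Nyquist rate = 2 × 15.75 kHz = 31.5 kHz.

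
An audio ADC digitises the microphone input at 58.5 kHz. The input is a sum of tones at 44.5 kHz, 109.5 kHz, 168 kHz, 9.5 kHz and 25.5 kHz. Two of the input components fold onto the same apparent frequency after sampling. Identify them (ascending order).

fs/2 = 29.25 kHz.
44.5 kHz > fs/2 = 29.25 kHz, folds to fs − 44.5 kHz = 14 kHz.
109.5 kHz mod fs = 51 kHz.
51 kHz > fs/2 = 29.25 kHz, folds to fs − 51 kHz = 7.5 kHz.
168 kHz mod fs = 51 kHz.
51 kHz > fs/2 = 29.25 kHz, folds to fs − 51 kHz = 7.5 kHz.
9.5 kHz ≤ fs/2 = 29.25 kHz, passes unchanged.
25.5 kHz ≤ fs/2 = 29.25 kHz, passes unchanged.
109.5 kHz and 168 kHz both map to 7.5 kHz.

109.5 kHz, 168 kHz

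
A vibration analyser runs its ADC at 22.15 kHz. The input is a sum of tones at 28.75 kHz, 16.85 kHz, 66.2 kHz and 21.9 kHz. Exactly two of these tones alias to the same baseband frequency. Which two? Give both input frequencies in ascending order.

21.9 kHz, 66.2 kHz

fs/2 = 11.075 kHz.
28.75 kHz mod fs = 6.6 kHz.
6.6 kHz ≤ fs/2 = 11.075 kHz, appears at 6.6 kHz.
16.85 kHz > fs/2 = 11.075 kHz, folds to fs − 16.85 kHz = 5.3 kHz.
66.2 kHz mod fs = 21.9 kHz.
21.9 kHz > fs/2 = 11.075 kHz, folds to fs − 21.9 kHz = 0.25 kHz.
21.9 kHz > fs/2 = 11.075 kHz, folds to fs − 21.9 kHz = 0.25 kHz.
21.9 kHz and 66.2 kHz both map to 0.25 kHz.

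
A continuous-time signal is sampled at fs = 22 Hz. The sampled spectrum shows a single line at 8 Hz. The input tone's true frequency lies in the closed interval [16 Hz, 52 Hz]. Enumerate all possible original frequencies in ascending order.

Frequencies that alias to 8 Hz are k·fs ± 8 Hz for integer k ≥ 0.
k=0: 8 Hz.
k=1: 14 Hz, 30 Hz.
k=2: 36 Hz, 52 Hz.
k=3: 58 Hz, 74 Hz.
Within [16 Hz, 52 Hz]: 30 Hz, 36 Hz, 52 Hz.

30 Hz, 36 Hz, 52 Hz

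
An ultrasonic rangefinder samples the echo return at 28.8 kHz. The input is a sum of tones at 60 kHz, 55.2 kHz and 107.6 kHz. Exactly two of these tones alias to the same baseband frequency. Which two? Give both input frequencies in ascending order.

55.2 kHz, 60 kHz

fs/2 = 14.4 kHz.
60 kHz mod fs = 2.4 kHz.
2.4 kHz ≤ fs/2 = 14.4 kHz, appears at 2.4 kHz.
55.2 kHz mod fs = 26.4 kHz.
26.4 kHz > fs/2 = 14.4 kHz, folds to fs − 26.4 kHz = 2.4 kHz.
107.6 kHz mod fs = 21.2 kHz.
21.2 kHz > fs/2 = 14.4 kHz, folds to fs − 21.2 kHz = 7.6 kHz.
55.2 kHz and 60 kHz both map to 2.4 kHz.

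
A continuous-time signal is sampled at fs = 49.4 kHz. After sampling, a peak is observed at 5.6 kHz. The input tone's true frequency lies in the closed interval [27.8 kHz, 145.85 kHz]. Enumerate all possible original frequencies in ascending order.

43.8 kHz, 55 kHz, 93.2 kHz, 104.4 kHz, 142.6 kHz

Frequencies that alias to 5.6 kHz are k·fs ± 5.6 kHz for integer k ≥ 0.
k=0: 5.6 kHz.
k=1: 43.8 kHz, 55 kHz.
k=2: 93.2 kHz, 104.4 kHz.
k=3: 142.6 kHz, 153.8 kHz.
k=4: 192 kHz, 203.2 kHz.
Within [27.8 kHz, 145.85 kHz]: 43.8 kHz, 55 kHz, 93.2 kHz, 104.4 kHz, 142.6 kHz.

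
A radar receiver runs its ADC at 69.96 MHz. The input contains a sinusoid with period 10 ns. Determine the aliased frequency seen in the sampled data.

30.04 MHz

T = 10 ns → f = 1/T = 100 MHz.
100 MHz mod fs = 30.04 MHz.
30.04 MHz ≤ fs/2 = 34.98 MHz, appears at 30.04 MHz.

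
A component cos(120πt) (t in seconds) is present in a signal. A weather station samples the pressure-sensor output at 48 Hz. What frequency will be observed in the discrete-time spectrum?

12 Hz

ω = 120π rad/s → f = ω/(2π) = 60 Hz.
60 Hz mod fs = 12 Hz.
12 Hz ≤ fs/2 = 24 Hz, appears at 12 Hz.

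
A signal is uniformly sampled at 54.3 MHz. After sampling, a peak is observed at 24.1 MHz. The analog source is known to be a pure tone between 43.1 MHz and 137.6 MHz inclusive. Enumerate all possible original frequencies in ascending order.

Frequencies that alias to 24.1 MHz are k·fs ± 24.1 MHz for integer k ≥ 0.
k=0: 24.1 MHz.
k=1: 30.2 MHz, 78.4 MHz.
k=2: 84.5 MHz, 132.7 MHz.
k=3: 138.8 MHz, 187 MHz.
Within [43.1 MHz, 137.6 MHz]: 78.4 MHz, 84.5 MHz, 132.7 MHz.

78.4 MHz, 84.5 MHz, 132.7 MHz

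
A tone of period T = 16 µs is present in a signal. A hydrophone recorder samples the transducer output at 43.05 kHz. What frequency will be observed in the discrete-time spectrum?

19.45 kHz

T = 16 µs → f = 1/T = 62.5 kHz.
62.5 kHz mod fs = 19.45 kHz.
19.45 kHz ≤ fs/2 = 21.525 kHz, appears at 19.45 kHz.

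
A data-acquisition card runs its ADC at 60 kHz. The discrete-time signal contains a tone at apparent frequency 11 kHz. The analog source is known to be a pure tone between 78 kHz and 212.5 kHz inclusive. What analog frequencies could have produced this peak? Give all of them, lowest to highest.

109 kHz, 131 kHz, 169 kHz, 191 kHz

Frequencies that alias to 11 kHz are k·fs ± 11 kHz for integer k ≥ 0.
k=0: 11 kHz.
k=1: 49 kHz, 71 kHz.
k=2: 109 kHz, 131 kHz.
k=3: 169 kHz, 191 kHz.
k=4: 229 kHz, 251 kHz.
Within [78 kHz, 212.5 kHz]: 109 kHz, 131 kHz, 169 kHz, 191 kHz.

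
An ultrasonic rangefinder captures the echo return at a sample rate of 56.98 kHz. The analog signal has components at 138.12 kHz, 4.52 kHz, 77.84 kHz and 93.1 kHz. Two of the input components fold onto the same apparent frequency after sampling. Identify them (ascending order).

77.84 kHz, 93.1 kHz

fs/2 = 28.49 kHz.
138.12 kHz mod fs = 24.16 kHz.
24.16 kHz ≤ fs/2 = 28.49 kHz, appears at 24.16 kHz.
4.52 kHz ≤ fs/2 = 28.49 kHz, passes unchanged.
77.84 kHz mod fs = 20.86 kHz.
20.86 kHz ≤ fs/2 = 28.49 kHz, appears at 20.86 kHz.
93.1 kHz mod fs = 36.12 kHz.
36.12 kHz > fs/2 = 28.49 kHz, folds to fs − 36.12 kHz = 20.86 kHz.
77.84 kHz and 93.1 kHz both map to 20.86 kHz.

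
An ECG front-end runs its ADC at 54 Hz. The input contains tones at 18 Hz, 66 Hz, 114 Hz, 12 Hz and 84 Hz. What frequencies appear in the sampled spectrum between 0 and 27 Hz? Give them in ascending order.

fs/2 = 27 Hz.
18 Hz ≤ fs/2 = 27 Hz, passes unchanged.
66 Hz mod fs = 12 Hz.
12 Hz ≤ fs/2 = 27 Hz, appears at 12 Hz.
114 Hz mod fs = 6 Hz.
6 Hz ≤ fs/2 = 27 Hz, appears at 6 Hz.
12 Hz ≤ fs/2 = 27 Hz, passes unchanged.
84 Hz mod fs = 30 Hz.
30 Hz > fs/2 = 27 Hz, folds to fs − 30 Hz = 24 Hz.
Distinct values: {6 Hz, 12 Hz, 18 Hz, 24 Hz}.

6 Hz, 12 Hz, 18 Hz, 24 Hz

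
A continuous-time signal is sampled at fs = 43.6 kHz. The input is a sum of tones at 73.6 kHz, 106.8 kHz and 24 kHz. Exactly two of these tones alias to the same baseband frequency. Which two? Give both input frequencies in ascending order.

24 kHz, 106.8 kHz

fs/2 = 21.8 kHz.
73.6 kHz mod fs = 30 kHz.
30 kHz > fs/2 = 21.8 kHz, folds to fs − 30 kHz = 13.6 kHz.
106.8 kHz mod fs = 19.6 kHz.
19.6 kHz ≤ fs/2 = 21.8 kHz, appears at 19.6 kHz.
24 kHz > fs/2 = 21.8 kHz, folds to fs − 24 kHz = 19.6 kHz.
24 kHz and 106.8 kHz both map to 19.6 kHz.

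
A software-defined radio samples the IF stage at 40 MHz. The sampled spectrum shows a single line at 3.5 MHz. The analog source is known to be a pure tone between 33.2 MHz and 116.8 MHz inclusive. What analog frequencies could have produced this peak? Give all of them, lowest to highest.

36.5 MHz, 43.5 MHz, 76.5 MHz, 83.5 MHz, 116.5 MHz

Frequencies that alias to 3.5 MHz are k·fs ± 3.5 MHz for integer k ≥ 0.
k=0: 3.5 MHz.
k=1: 36.5 MHz, 43.5 MHz.
k=2: 76.5 MHz, 83.5 MHz.
k=3: 116.5 MHz, 123.5 MHz.
k=4: 156.5 MHz, 163.5 MHz.
Within [33.2 MHz, 116.8 MHz]: 36.5 MHz, 43.5 MHz, 76.5 MHz, 83.5 MHz, 116.5 MHz.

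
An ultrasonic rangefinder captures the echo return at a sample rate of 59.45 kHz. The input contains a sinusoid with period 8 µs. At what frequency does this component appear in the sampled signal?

T = 8 µs → f = 1/T = 125 kHz.
125 kHz mod fs = 6.1 kHz.
6.1 kHz ≤ fs/2 = 29.725 kHz, appears at 6.1 kHz.

6.1 kHz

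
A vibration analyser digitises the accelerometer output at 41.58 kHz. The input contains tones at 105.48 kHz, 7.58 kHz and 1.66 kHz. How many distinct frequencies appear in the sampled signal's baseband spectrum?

3

fs/2 = 20.79 kHz.
105.48 kHz mod fs = 22.32 kHz.
22.32 kHz > fs/2 = 20.79 kHz, folds to fs − 22.32 kHz = 19.26 kHz.
7.58 kHz ≤ fs/2 = 20.79 kHz, passes unchanged.
1.66 kHz ≤ fs/2 = 20.79 kHz, passes unchanged.
Distinct values: {1.66 kHz, 7.58 kHz, 19.26 kHz} → 3.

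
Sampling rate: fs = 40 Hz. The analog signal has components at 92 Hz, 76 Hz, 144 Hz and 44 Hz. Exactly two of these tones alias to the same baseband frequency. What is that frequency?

4 Hz

fs/2 = 20 Hz.
92 Hz mod fs = 12 Hz.
12 Hz ≤ fs/2 = 20 Hz, appears at 12 Hz.
76 Hz mod fs = 36 Hz.
36 Hz > fs/2 = 20 Hz, folds to fs − 36 Hz = 4 Hz.
144 Hz mod fs = 24 Hz.
24 Hz > fs/2 = 20 Hz, folds to fs − 24 Hz = 16 Hz.
44 Hz mod fs = 4 Hz.
4 Hz ≤ fs/2 = 20 Hz, appears at 4 Hz.
44 Hz and 76 Hz both map to 4 Hz.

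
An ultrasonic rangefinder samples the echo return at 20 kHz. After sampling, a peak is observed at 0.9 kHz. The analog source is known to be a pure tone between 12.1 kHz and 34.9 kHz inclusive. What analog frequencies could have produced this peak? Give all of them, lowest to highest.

19.1 kHz, 20.9 kHz

Frequencies that alias to 0.9 kHz are k·fs ± 0.9 kHz for integer k ≥ 0.
k=0: 0.9 kHz.
k=1: 19.1 kHz, 20.9 kHz.
k=2: 39.1 kHz, 40.9 kHz.
Within [12.1 kHz, 34.9 kHz]: 19.1 kHz, 20.9 kHz.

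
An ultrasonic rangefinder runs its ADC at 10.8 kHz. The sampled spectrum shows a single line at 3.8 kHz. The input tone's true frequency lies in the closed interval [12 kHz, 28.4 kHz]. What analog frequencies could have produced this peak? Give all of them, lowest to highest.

Frequencies that alias to 3.8 kHz are k·fs ± 3.8 kHz for integer k ≥ 0.
k=0: 3.8 kHz.
k=1: 7 kHz, 14.6 kHz.
k=2: 17.8 kHz, 25.4 kHz.
k=3: 28.6 kHz, 36.2 kHz.
Within [12 kHz, 28.4 kHz]: 14.6 kHz, 17.8 kHz, 25.4 kHz.

14.6 kHz, 17.8 kHz, 25.4 kHz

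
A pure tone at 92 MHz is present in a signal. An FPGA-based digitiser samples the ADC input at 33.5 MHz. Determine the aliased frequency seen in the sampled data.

8.5 MHz

92 MHz mod fs = 25 MHz.
25 MHz > fs/2 = 16.75 MHz, folds to fs − 25 MHz = 8.5 MHz.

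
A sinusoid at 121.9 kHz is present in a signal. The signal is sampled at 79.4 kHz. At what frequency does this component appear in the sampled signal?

36.9 kHz

121.9 kHz mod fs = 42.5 kHz.
42.5 kHz > fs/2 = 39.7 kHz, folds to fs − 42.5 kHz = 36.9 kHz.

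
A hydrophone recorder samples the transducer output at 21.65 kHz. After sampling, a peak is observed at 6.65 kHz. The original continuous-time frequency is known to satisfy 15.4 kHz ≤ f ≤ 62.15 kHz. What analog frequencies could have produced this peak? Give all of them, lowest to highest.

Frequencies that alias to 6.65 kHz are k·fs ± 6.65 kHz for integer k ≥ 0.
k=0: 6.65 kHz.
k=1: 15 kHz, 28.3 kHz.
k=2: 36.65 kHz, 49.95 kHz.
k=3: 58.3 kHz, 71.6 kHz.
k=4: 79.95 kHz, 93.25 kHz.
Within [15.4 kHz, 62.15 kHz]: 28.3 kHz, 36.65 kHz, 49.95 kHz, 58.3 kHz.

28.3 kHz, 36.65 kHz, 49.95 kHz, 58.3 kHz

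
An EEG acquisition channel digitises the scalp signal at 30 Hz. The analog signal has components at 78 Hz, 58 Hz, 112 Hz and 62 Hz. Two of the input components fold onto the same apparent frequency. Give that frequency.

2 Hz

fs/2 = 15 Hz.
78 Hz mod fs = 18 Hz.
18 Hz > fs/2 = 15 Hz, folds to fs − 18 Hz = 12 Hz.
58 Hz mod fs = 28 Hz.
28 Hz > fs/2 = 15 Hz, folds to fs − 28 Hz = 2 Hz.
112 Hz mod fs = 22 Hz.
22 Hz > fs/2 = 15 Hz, folds to fs − 22 Hz = 8 Hz.
62 Hz mod fs = 2 Hz.
2 Hz ≤ fs/2 = 15 Hz, appears at 2 Hz.
58 Hz and 62 Hz both map to 2 Hz.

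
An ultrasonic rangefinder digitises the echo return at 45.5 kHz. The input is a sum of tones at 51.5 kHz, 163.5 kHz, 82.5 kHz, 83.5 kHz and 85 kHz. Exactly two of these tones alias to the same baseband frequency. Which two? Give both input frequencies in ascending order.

fs/2 = 22.75 kHz.
51.5 kHz mod fs = 6 kHz.
6 kHz ≤ fs/2 = 22.75 kHz, appears at 6 kHz.
163.5 kHz mod fs = 27 kHz.
27 kHz > fs/2 = 22.75 kHz, folds to fs − 27 kHz = 18.5 kHz.
82.5 kHz mod fs = 37 kHz.
37 kHz > fs/2 = 22.75 kHz, folds to fs − 37 kHz = 8.5 kHz.
83.5 kHz mod fs = 38 kHz.
38 kHz > fs/2 = 22.75 kHz, folds to fs − 38 kHz = 7.5 kHz.
85 kHz mod fs = 39.5 kHz.
39.5 kHz > fs/2 = 22.75 kHz, folds to fs − 39.5 kHz = 6 kHz.
51.5 kHz and 85 kHz both map to 6 kHz.

51.5 kHz, 85 kHz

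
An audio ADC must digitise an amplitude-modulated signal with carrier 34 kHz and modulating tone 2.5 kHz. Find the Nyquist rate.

AM sidebands sit at fc ± fm = 31.5 kHz and 36.5 kHz.
Highest-frequency component: 36.5 kHz.
Nyquist rate = 2 × 36.5 kHz = 73 kHz.

73 kHz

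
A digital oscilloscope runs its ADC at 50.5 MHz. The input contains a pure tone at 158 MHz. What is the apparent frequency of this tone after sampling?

158 MHz mod fs = 6.5 MHz.
6.5 MHz ≤ fs/2 = 25.25 MHz, appears at 6.5 MHz.

6.5 MHz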